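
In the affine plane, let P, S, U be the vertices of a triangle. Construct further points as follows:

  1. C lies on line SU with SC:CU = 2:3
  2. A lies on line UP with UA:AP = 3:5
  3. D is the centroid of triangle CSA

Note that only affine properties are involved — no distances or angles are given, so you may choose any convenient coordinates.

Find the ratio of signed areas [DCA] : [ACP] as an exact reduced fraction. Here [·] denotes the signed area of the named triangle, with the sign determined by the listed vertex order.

[DCA]:[ACP] = -2/15

Assign P = (0, 0), S = (1, 0), U = (0, 1) — the answer is frame-independent, so this choice is without loss of generality.
1. C lies on line SU with SC:CU = 2:3 ⇒ C = (3/5, 2/5)
2. A lies on line UP with UA:AP = 3:5 ⇒ A = (0, 5/8)
3. D is the centroid of triangle CSA ⇒ D = (8/15, 41/120)
2·[DCA] = 1/20, 2·[ACP] = -3/8
[DCA]:[ACP] = 1/20:-3/8 = -2/15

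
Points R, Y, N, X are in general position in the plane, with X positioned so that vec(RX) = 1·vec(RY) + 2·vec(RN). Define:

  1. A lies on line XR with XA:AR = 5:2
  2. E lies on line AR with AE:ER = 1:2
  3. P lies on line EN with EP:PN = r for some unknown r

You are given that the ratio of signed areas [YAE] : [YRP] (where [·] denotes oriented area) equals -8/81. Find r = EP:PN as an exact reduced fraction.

r = -5/3

Assign R = (0, 0), Y = (1, 0), N = (0, 1), X = (1, 2) — the answer is frame-independent, so this choice is without loss of generality.
1. A lies on line XR with XA:AR = 5:2 ⇒ A = (2/7, 4/7)
2. E lies on line AR with AE:ER = 1:2 ⇒ E = (4/21, 8/21)
3. With EP:PN = r, write λ = r/(r+1) so P = E + λ·(N−E); P is affine-linear in λ
Every point depending on P is an affine combination of P and λ-independent points, so each such coordinate is linear in λ; the λ² term in each signed area is a multiple of (N−E)×(N−E) = 0, so 2·[YAE] and 2·[YRP] are each linear in λ. Evaluating at λ=0 and λ=1:
  2·[YAE] = 4/21,   2·[YRP] = -13/21·λ − 8/21
So [YAE]:[YRP] = (4/21) / (-13/21·λ − 8/21). Setting this equal to -8/81:
  4/21 = -8/81·(-13/21·λ − 8/21)  ⇒  λ = 5/2
Then r = λ/(1−λ) = (5/2)/(-3/2) = -5/3. Check: with r = -5/3, P = (-2/7, 27/14) and [YAE]:[YRP] = -8/81 as required.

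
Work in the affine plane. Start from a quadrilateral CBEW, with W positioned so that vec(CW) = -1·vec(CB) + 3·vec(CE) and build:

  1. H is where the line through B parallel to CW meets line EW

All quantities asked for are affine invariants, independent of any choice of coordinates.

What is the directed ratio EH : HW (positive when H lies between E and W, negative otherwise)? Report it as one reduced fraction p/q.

Work in coordinates with C = (0, 0), B = (1, 0), E = (0, 1), W = (-1, 3).
1. H is where the line through B parallel to CW meets line EW ⇒ H = (2, -3)
H = E + t·(W−E) with t = -2, so EH:HW = t:(1−t) = -2:3

EH:HW = -2/3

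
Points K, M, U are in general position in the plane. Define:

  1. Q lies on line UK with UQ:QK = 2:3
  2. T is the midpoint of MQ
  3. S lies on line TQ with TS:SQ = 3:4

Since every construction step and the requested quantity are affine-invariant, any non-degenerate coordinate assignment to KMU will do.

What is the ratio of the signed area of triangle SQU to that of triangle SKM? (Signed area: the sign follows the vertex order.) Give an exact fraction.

Choose coordinates K = (0, 0), M = (1, 0), U = (0, 1).
1. Q lies on line UK with UQ:QK = 2:3 ⇒ Q = (0, 3/5)
2. T is the midpoint of MQ ⇒ T = (1/2, 3/10)
3. S lies on line TQ with TS:SQ = 3:4 ⇒ S = (2/7, 3/7)
2·[SQU] = -4/35, 2·[SKM] = 3/7
[SQU]:[SKM] = -4/35:3/7 = -4/15

[SQU]:[SKM] = -4/15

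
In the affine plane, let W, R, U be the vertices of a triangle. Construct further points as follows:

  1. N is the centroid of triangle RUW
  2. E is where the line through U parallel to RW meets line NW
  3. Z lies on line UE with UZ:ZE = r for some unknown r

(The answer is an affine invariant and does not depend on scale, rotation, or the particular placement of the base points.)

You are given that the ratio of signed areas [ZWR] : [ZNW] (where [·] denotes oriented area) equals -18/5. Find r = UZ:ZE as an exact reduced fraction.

r = 1/5

Assign W = (0, 0), R = (1, 0), U = (0, 1) — the answer is frame-independent, so this choice is without loss of generality.
1. N is the centroid of triangle RUW ⇒ N = (1/3, 1/3)
2. E is where the line through U parallel to RW meets line NW ⇒ E = (1, 1)
3. With UZ:ZE = r, write λ = r/(r+1) so Z = U + λ·(E−U); Z is affine-linear in λ
Every point depending on Z is an affine combination of Z and λ-independent points, so each such coordinate is linear in λ; the λ² term in each signed area is a multiple of (E−U)×(E−U) = 0, so 2·[ZWR] and 2·[ZNW] are each linear in λ. Evaluating at λ=0 and λ=1:
  2·[ZWR] = 1,   2·[ZNW] = 1/3·λ − 1/3
So [ZWR]:[ZNW] = (1) / (1/3·λ − 1/3). Setting this equal to -18/5:
  1 = -18/5·(1/3·λ − 1/3)  ⇒  λ = 1/6
Then r = λ/(1−λ) = (1/6)/(5/6) = 1/5. Check: with r = 1/5, Z = (1/6, 1) and [ZWR]:[ZNW] = -18/5 as required.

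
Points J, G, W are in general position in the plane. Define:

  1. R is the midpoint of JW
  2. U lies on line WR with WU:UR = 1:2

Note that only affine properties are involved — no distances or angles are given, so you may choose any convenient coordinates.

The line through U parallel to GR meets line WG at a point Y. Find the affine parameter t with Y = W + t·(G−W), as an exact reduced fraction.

Choose coordinates J = (0, 0), G = (1, 0), W = (0, 1).
1. R is the midpoint of JW ⇒ R = (0, 1/2)
2. U lies on line WR with WU:UR = 1:2 ⇒ U = (0, 5/6)
through U parallel to GR: direction (-1, 1/2); meets WG at Y = (1/3, 2/3)
Y = W + t·(G−W) with t = 1/3

t = 1/3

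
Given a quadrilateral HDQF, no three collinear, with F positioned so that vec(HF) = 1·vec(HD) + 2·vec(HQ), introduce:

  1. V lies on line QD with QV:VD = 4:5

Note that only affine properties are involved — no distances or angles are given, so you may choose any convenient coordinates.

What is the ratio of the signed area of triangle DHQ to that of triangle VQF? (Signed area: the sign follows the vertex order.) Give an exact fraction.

Assign H = (0, 0), D = (1, 0), Q = (0, 1), F = (1, 2) — the answer is frame-independent, so this choice is without loss of generality.
1. V lies on line QD with QV:VD = 4:5 ⇒ V = (4/9, 5/9)
2·[DHQ] = -1, 2·[VQF] = -8/9
[DHQ]:[VQF] = -1:-8/9 = 9/8

[DHQ]:[VQF] = 9/8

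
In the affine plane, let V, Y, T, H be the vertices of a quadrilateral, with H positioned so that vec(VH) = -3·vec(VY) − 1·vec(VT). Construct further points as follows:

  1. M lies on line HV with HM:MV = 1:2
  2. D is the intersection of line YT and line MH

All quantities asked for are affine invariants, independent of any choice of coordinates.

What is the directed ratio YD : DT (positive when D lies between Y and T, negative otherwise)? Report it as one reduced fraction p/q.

YD:DT = 1/3

Set V = (0, 0), Y = (1, 0), T = (0, 1), H = (-3, -1); any affine frame gives the same invariant.
1. M lies on line HV with HM:MV = 1:2 ⇒ M = (-2, -2/3)
2. D is the intersection of line YT and line MH ⇒ D = (3/4, 1/4)
D = Y + t·(T−Y) with t = 1/4, so YD:DT = t:(1−t) = 1/4:3/4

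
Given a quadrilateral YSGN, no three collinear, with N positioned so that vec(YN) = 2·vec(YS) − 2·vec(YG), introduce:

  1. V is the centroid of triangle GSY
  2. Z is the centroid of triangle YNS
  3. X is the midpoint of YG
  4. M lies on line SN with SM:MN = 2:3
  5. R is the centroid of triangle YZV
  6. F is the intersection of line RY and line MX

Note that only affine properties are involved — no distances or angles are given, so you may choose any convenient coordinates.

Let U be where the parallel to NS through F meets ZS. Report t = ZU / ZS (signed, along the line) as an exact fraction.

t = -5/76

Set Y = (0, 0), S = (1, 0), G = (0, 1), N = (2, -2); any affine frame gives the same invariant.
1. V is the centroid of triangle GSY ⇒ V = (1/3, 1/3)
2. Z is the centroid of triangle YNS ⇒ Z = (1, -2/3)
3. X is the midpoint of YG ⇒ X = (0, 1/2)
4. M lies on line SN with SM:MN = 2:3 ⇒ M = (7/5, -4/5)
5. R is the centroid of triangle YZV ⇒ R = (4/9, -1/9)
6. F is the intersection of line RY and line MX ⇒ F = (14/19, -7/38)
through F parallel to NS: direction (-1, 2); meets ZS at U = (1, -27/38)
U = Z + t·(S−Z) with t = -5/76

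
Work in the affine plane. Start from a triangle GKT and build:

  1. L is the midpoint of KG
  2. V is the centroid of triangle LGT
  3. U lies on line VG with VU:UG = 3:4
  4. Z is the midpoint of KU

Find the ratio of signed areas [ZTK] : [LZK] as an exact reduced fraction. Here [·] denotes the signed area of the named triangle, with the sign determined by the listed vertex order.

[ZTK]:[LZK] = 15/2

Choose coordinates G = (0, 0), K = (1, 0), T = (0, 1).
1. L is the midpoint of KG ⇒ L = (1/2, 0)
2. V is the centroid of triangle LGT ⇒ V = (1/6, 1/3)
3. U lies on line VG with VU:UG = 3:4 ⇒ U = (2/21, 4/21)
4. Z is the midpoint of KU ⇒ Z = (23/42, 2/21)
2·[ZTK] = -5/14, 2·[LZK] = -1/21
[ZTK]:[LZK] = -5/14:-1/21 = 15/2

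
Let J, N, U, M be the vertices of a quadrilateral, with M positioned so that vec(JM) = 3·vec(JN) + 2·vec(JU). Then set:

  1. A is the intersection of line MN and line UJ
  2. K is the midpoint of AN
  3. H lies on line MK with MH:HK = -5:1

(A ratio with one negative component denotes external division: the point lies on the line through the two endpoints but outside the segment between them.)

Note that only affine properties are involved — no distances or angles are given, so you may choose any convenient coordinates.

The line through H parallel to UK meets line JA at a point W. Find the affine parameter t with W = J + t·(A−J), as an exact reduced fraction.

Set J = (0, 0), N = (1, 0), U = (0, 1), M = (3, 2); any affine frame gives the same invariant.
1. A is the intersection of line MN and line UJ ⇒ A = (0, -1)
2. K is the midpoint of AN ⇒ K = (1/2, -1/2)
3. H lies on line MK with MH:HK = -5:1 ⇒ H = (-1/8, -9/8)
through H parallel to UK: direction (1/2, -3/2); meets JA at W = (0, -3/2)
W = J + t·(A−J) with t = 3/2

t = 3/2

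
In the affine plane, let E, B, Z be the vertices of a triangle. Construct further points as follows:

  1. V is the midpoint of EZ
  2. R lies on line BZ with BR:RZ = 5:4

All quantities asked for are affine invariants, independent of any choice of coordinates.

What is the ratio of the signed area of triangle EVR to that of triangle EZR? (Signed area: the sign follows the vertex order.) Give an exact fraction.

[EVR]:[EZR] = 1/2

Assign E = (0, 0), B = (1, 0), Z = (0, 1) — the answer is frame-independent, so this choice is without loss of generality.
1. V is the midpoint of EZ ⇒ V = (0, 1/2)
2. R lies on line BZ with BR:RZ = 5:4 ⇒ R = (4/9, 5/9)
2·[EVR] = -2/9, 2·[EZR] = -4/9
[EVR]:[EZR] = -2/9:-4/9 = 1/2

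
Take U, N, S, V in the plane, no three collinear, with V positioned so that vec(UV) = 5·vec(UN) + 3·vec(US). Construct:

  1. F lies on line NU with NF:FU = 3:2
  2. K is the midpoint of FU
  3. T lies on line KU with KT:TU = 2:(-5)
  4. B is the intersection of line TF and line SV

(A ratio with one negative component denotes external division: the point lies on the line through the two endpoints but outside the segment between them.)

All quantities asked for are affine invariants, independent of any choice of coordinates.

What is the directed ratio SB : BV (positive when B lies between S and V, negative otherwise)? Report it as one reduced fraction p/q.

SB:BV = -1/3

Work in coordinates with U = (0, 0), N = (1, 0), S = (0, 1), V = (5, 3).
1. F lies on line NU with NF:FU = 3:2 ⇒ F = (2/5, 0)
2. K is the midpoint of FU ⇒ K = (1/5, 0)
3. T lies on line KU with KT:TU = 2:(-5) ⇒ T = (1/3, 0)
4. B is the intersection of line TF and line SV ⇒ B = (-5/2, 0)
B = S + t·(V−S) with t = -1/2, so SB:BV = t:(1−t) = -1/2:3/2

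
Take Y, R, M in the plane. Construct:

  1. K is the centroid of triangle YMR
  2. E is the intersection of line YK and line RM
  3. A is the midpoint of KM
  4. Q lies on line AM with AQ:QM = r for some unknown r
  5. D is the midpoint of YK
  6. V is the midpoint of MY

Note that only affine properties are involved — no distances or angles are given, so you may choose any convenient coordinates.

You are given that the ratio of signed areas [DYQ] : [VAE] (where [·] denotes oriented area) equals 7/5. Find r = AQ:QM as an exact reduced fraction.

r = 2/3

Assign Y = (0, 0), R = (1, 0), M = (0, 1) — the answer is frame-independent, so this choice is without loss of generality.
1. K is the centroid of triangle YMR ⇒ K = (1/3, 1/3)
2. E is the intersection of line YK and line RM ⇒ E = (1/2, 1/2)
3. A is the midpoint of KM ⇒ A = (1/6, 2/3)
4. With AQ:QM = r, write λ = r/(r+1) so Q = A + λ·(M−A); Q is affine-linear in λ
5. D is the midpoint of YK ⇒ D = (1/6, 1/6)
6. V is the midpoint of MY ⇒ V = (0, 1/2)
Every point depending on Q is an affine combination of Q and λ-independent points, so each such coordinate is linear in λ; the λ² term in each signed area is a multiple of (M−A)×(M−A) = 0, so 2·[DYQ] and 2·[VAE] are each linear in λ. Evaluating at λ=0 and λ=1:
  2·[DYQ] = -1/12·λ − 1/12,   2·[VAE] = -1/12
So [DYQ]:[VAE] = (-1/12·λ − 1/12) / (-1/12). Setting this equal to 7/5:
  -1/12·λ − 1/12 = 7/5·(-1/12)  ⇒  λ = 2/5
Then r = λ/(1−λ) = (2/5)/(3/5) = 2/3. Check: with r = 2/3, Q = (1/10, 4/5) and [DYQ]:[VAE] = 7/5 as required.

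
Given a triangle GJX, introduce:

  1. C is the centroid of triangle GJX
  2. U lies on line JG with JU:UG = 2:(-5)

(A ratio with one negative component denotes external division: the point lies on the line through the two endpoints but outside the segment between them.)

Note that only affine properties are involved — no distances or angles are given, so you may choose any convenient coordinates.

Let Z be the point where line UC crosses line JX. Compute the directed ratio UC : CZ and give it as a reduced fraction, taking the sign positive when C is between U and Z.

Set G = (0, 0), J = (1, 0), X = (0, 1); any affine frame gives the same invariant.
1. C is the centroid of triangle GJX ⇒ C = (1/3, 1/3)
2. U lies on line JG with JU:UG = 2:(-5) ⇒ U = (5/3, 0)
line UC meets JX at Z = (7/9, 2/9)
C = U + t·(Z−U) with t = 3/2, so UC:CZ = 3/2:-1/2

UC:CZ = -3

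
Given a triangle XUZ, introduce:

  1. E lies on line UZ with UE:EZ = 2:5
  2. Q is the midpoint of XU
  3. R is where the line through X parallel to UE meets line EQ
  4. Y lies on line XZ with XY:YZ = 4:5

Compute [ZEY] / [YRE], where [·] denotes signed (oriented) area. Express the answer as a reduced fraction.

Assign X = (0, 0), U = (1, 0), Z = (0, 1) — the answer is frame-independent, so this choice is without loss of generality.
1. E lies on line UZ with UE:EZ = 2:5 ⇒ E = (5/7, 2/7)
2. Q is the midpoint of XU ⇒ Q = (1/2, 0)
3. R is where the line through X parallel to UE meets line EQ ⇒ R = (2/7, -2/7)
4. Y lies on line XZ with XY:YZ = 4:5 ⇒ Y = (0, 4/9)
2·[ZEY] = -25/63, 2·[YRE] = 10/21
[ZEY]:[YRE] = -25/63:10/21 = -5/6

[ZEY]:[YRE] = -5/6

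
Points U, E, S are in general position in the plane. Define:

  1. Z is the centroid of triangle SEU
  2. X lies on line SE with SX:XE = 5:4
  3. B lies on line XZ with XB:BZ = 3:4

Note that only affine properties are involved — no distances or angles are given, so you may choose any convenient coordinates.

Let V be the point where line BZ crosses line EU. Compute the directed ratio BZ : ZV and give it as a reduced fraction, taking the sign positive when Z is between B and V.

Set U = (0, 0), E = (1, 0), S = (0, 1); any affine frame gives the same invariant.
1. Z is the centroid of triangle SEU ⇒ Z = (1/3, 1/3)
2. X lies on line SE with SX:XE = 5:4 ⇒ X = (5/9, 4/9)
3. B lies on line XZ with XB:BZ = 3:4 ⇒ B = (29/63, 25/63)
line BZ meets EU at V = (-1/3, 0)
Z = B + t·(V−B) with t = 4/25, so BZ:ZV = 4/25:21/25

BZ:ZV = 4/21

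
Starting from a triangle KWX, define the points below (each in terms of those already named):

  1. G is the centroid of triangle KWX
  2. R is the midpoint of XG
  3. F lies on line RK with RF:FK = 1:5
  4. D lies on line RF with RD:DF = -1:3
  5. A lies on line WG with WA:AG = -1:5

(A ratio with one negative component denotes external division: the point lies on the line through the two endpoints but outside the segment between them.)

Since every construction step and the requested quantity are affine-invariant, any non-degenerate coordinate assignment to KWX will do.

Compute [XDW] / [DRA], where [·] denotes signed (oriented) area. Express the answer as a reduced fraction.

Set K = (0, 0), W = (1, 0), X = (0, 1); any affine frame gives the same invariant.
1. G is the centroid of triangle KWX ⇒ G = (1/3, 1/3)
2. R is the midpoint of XG ⇒ R = (1/6, 2/3)
3. F lies on line RK with RF:FK = 1:5 ⇒ F = (5/36, 5/9)
4. D lies on line RF with RD:DF = -1:3 ⇒ D = (13/72, 13/18)
5. A lies on line WG with WA:AG = -1:5 ⇒ A = (7/6, -1/12)
2·[XDW] = 7/72, 2·[DRA] = 19/288
[XDW]:[DRA] = 7/72:19/288 = 28/19

[XDW]:[DRA] = 28/19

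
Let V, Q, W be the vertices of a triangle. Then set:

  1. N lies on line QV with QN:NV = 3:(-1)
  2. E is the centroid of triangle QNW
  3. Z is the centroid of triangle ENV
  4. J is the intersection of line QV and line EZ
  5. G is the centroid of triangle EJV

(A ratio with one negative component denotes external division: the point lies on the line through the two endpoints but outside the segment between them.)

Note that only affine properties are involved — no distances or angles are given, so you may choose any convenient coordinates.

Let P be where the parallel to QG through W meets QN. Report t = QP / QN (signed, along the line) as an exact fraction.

Assign V = (0, 0), Q = (1, 0), W = (0, 1) — the answer is frame-independent, so this choice is without loss of generality.
1. N lies on line QV with QN:NV = 3:(-1) ⇒ N = (-1/2, 0)
2. E is the centroid of triangle QNW ⇒ E = (1/6, 1/3)
3. Z is the centroid of triangle ENV ⇒ Z = (-1/9, 1/9)
4. J is the intersection of line QV and line EZ ⇒ J = (-1/4, 0)
5. G is the centroid of triangle EJV ⇒ G = (-1/36, 1/9)
through W parallel to QG: direction (-37/36, 1/9); meets QN at P = (37/4, 0)
P = Q + t·(N−Q) with t = -11/2

t = -11/2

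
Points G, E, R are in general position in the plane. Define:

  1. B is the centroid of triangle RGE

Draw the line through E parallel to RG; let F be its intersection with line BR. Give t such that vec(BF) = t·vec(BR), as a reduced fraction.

Choose coordinates G = (0, 0), E = (1, 0), R = (0, 1).
1. B is the centroid of triangle RGE ⇒ B = (1/3, 1/3)
through E parallel to RG: direction (0, -1); meets BR at F = (1, -1)
F = B + t·(R−B) with t = -2

t = -2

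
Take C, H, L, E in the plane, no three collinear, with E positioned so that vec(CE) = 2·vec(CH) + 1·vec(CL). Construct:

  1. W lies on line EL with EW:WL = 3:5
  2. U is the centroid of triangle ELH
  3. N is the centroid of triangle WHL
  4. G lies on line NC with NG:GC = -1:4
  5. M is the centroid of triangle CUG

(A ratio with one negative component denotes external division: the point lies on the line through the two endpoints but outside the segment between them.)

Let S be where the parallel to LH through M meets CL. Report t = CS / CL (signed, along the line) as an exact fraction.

t = 32/27

Set C = (0, 0), H = (1, 0), L = (0, 1), E = (2, 1); any affine frame gives the same invariant.
1. W lies on line EL with EW:WL = 3:5 ⇒ W = (5/4, 1)
2. U is the centroid of triangle ELH ⇒ U = (1, 2/3)
3. N is the centroid of triangle WHL ⇒ N = (3/4, 2/3)
4. G lies on line NC with NG:GC = -1:4 ⇒ G = (1, 8/9)
5. M is the centroid of triangle CUG ⇒ M = (2/3, 14/27)
through M parallel to LH: direction (1, -1); meets CL at S = (0, 32/27)
S = C + t·(L−C) with t = 32/27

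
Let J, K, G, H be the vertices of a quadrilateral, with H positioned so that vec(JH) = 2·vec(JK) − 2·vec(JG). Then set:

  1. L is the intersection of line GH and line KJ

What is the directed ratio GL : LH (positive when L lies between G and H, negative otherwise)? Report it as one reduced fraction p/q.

Set J = (0, 0), K = (1, 0), G = (0, 1), H = (2, -2); any affine frame gives the same invariant.
1. L is the intersection of line GH and line KJ ⇒ L = (2/3, 0)
L = G + t·(H−G) with t = 1/3, so GL:LH = t:(1−t) = 1/3:2/3

GL:LH = 1/2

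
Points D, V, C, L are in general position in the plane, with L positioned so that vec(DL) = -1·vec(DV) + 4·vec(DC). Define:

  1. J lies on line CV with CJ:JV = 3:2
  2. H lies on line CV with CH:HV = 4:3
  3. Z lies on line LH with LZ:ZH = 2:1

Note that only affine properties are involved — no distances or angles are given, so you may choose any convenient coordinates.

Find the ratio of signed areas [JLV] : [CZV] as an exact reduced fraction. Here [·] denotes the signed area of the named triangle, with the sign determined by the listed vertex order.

Work in coordinates with D = (0, 0), V = (1, 0), C = (0, 1), L = (-1, 4).
1. J lies on line CV with CJ:JV = 3:2 ⇒ J = (3/5, 2/5)
2. H lies on line CV with CH:HV = 4:3 ⇒ H = (4/7, 3/7)
3. Z lies on line LH with LZ:ZH = 2:1 ⇒ Z = (1/21, 34/21)
2·[JLV] = -4/5, 2·[CZV] = -2/3
[JLV]:[CZV] = -4/5:-2/3 = 6/5

[JLV]:[CZV] = 6/5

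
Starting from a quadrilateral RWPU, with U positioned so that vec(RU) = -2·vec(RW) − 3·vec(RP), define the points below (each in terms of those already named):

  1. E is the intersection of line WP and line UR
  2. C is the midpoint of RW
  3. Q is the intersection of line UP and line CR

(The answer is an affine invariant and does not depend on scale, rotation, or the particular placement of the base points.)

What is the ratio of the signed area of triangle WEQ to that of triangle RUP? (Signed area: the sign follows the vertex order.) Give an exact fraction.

[WEQ]:[RUP] = -9/20

Assign R = (0, 0), W = (1, 0), P = (0, 1), U = (-2, -3) — the answer is frame-independent, so this choice is without loss of generality.
1. E is the intersection of line WP and line UR ⇒ E = (2/5, 3/5)
2. C is the midpoint of RW ⇒ C = (1/2, 0)
3. Q is the intersection of line UP and line CR ⇒ Q = (-1/2, 0)
2·[WEQ] = 9/10, 2·[RUP] = -2
[WEQ]:[RUP] = 9/10:-2 = -9/20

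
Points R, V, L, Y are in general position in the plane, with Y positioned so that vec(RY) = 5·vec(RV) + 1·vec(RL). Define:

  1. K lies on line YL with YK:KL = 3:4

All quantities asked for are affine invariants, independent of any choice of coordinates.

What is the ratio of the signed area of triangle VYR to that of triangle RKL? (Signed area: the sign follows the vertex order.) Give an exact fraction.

Choose coordinates R = (0, 0), V = (1, 0), L = (0, 1), Y = (5, 1).
1. K lies on line YL with YK:KL = 3:4 ⇒ K = (20/7, 1)
2·[VYR] = 1, 2·[RKL] = 20/7
[VYR]:[RKL] = 1:20/7 = 7/20

[VYR]:[RKL] = 7/20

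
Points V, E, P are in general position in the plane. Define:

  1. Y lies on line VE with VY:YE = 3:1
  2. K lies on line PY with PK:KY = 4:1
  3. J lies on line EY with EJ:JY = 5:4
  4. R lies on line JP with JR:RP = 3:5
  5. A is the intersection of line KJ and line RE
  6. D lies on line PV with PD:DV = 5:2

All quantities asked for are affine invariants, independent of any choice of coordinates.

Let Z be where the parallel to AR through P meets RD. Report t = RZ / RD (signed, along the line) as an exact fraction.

t = -5/14

Work in coordinates with V = (0, 0), E = (1, 0), P = (0, 1).
1. Y lies on line VE with VY:YE = 3:1 ⇒ Y = (3/4, 0)
2. K lies on line PY with PK:KY = 4:1 ⇒ K = (3/5, 1/5)
3. J lies on line EY with EJ:JY = 5:4 ⇒ J = (31/36, 0)
4. R lies on line JP with JR:RP = 3:5 ⇒ R = (155/288, 3/8)
5. A is the intersection of line KJ and line RE ⇒ A = (953/288, -15/8)
6. D lies on line PV with PD:DV = 5:2 ⇒ D = (0, 2/7)
through P parallel to AR: direction (-133/48, 9/4); meets RD at Z = (2945/4032, 319/784)
Z = R + t·(D−R) with t = -5/14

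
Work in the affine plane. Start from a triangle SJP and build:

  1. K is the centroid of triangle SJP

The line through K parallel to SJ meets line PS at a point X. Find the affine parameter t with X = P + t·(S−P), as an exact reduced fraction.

t = 2/3

Assign S = (0, 0), J = (1, 0), P = (0, 1) — the answer is frame-independent, so this choice is without loss of generality.
1. K is the centroid of triangle SJP ⇒ K = (1/3, 1/3)
through K parallel to SJ: direction (1, 0); meets PS at X = (0, 1/3)
X = P + t·(S−P) with t = 2/3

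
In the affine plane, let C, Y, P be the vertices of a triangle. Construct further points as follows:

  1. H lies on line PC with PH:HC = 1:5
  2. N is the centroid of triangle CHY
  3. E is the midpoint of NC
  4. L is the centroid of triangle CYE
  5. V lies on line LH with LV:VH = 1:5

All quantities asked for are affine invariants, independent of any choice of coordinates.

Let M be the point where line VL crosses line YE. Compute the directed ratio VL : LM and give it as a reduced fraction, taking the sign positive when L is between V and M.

VL:LM = -13/6

Set C = (0, 0), Y = (1, 0), P = (0, 1); any affine frame gives the same invariant.
1. H lies on line PC with PH:HC = 1:5 ⇒ H = (0, 5/6)
2. N is the centroid of triangle CHY ⇒ N = (1/3, 5/18)
3. E is the midpoint of NC ⇒ E = (1/6, 5/36)
4. L is the centroid of triangle CYE ⇒ L = (7/18, 5/108)
5. V lies on line LH with LV:VH = 1:5 ⇒ V = (35/108, 115/648)
line VL meets YE at M = (14/39, 25/234)
L = V + t·(M−V) with t = 13/7, so VL:LM = 13/7:-6/7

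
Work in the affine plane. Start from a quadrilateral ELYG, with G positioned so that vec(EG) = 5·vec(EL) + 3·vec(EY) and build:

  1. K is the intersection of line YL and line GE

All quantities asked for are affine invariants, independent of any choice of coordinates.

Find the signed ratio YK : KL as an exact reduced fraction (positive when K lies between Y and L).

YK:KL = 5/3

Choose coordinates E = (0, 0), L = (1, 0), Y = (0, 1), G = (5, 3).
1. K is the intersection of line YL and line GE ⇒ K = (5/8, 3/8)
K = Y + t·(L−Y) with t = 5/8, so YK:KL = t:(1−t) = 5/8:3/8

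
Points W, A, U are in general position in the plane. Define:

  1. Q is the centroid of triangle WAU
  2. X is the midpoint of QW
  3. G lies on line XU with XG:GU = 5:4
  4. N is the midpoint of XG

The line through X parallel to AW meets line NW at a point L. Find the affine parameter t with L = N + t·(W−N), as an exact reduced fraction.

Set W = (0, 0), A = (1, 0), U = (0, 1); any affine frame gives the same invariant.
1. Q is the centroid of triangle WAU ⇒ Q = (1/3, 1/3)
2. X is the midpoint of QW ⇒ X = (1/6, 1/6)
3. G lies on line XU with XG:GU = 5:4 ⇒ G = (2/27, 17/27)
4. N is the midpoint of XG ⇒ N = (13/108, 43/108)
through X parallel to AW: direction (-1, 0); meets NW at L = (13/258, 1/6)
L = N + t·(W−N) with t = 25/43

t = 25/43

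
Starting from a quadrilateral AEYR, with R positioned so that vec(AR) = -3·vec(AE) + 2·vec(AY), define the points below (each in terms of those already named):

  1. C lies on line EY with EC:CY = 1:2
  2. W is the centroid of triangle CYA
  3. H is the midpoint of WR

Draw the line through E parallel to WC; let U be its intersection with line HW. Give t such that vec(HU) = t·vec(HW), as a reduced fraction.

Work in coordinates with A = (0, 0), E = (1, 0), Y = (0, 1), R = (-3, 2).
1. C lies on line EY with EC:CY = 1:2 ⇒ C = (2/3, 1/3)
2. W is the centroid of triangle CYA ⇒ W = (2/9, 4/9)
3. H is the midpoint of WR ⇒ H = (-25/18, 11/9)
through E parallel to WC: direction (4/9, -1/9); meets HW at U = (35/27, -2/27)
U = H + t·(W−H) with t = 5/3

t = 5/3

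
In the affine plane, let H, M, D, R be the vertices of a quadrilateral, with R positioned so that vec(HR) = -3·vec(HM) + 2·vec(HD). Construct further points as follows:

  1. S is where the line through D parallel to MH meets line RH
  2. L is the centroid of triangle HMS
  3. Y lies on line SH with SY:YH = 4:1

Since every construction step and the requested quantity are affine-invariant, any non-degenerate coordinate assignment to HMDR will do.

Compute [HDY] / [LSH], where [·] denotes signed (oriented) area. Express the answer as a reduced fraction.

Work in coordinates with H = (0, 0), M = (1, 0), D = (0, 1), R = (-3, 2).
1. S is where the line through D parallel to MH meets line RH ⇒ S = (-3/2, 1)
2. L is the centroid of triangle HMS ⇒ L = (-1/6, 1/3)
3. Y lies on line SH with SY:YH = 4:1 ⇒ Y = (-3/10, 1/5)
2·[HDY] = 3/10, 2·[LSH] = 1/3
[HDY]:[LSH] = 3/10:1/3 = 9/10

[HDY]:[LSH] = 9/10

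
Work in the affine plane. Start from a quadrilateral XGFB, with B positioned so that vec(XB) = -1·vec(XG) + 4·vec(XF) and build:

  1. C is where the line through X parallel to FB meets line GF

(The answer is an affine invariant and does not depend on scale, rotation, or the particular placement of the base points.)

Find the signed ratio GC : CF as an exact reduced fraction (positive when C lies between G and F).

GC:CF = -3

Set X = (0, 0), G = (1, 0), F = (0, 1), B = (-1, 4); any affine frame gives the same invariant.
1. C is where the line through X parallel to FB meets line GF ⇒ C = (-1/2, 3/2)
C = G + t·(F−G) with t = 3/2, so GC:CF = t:(1−t) = 3/2:-1/2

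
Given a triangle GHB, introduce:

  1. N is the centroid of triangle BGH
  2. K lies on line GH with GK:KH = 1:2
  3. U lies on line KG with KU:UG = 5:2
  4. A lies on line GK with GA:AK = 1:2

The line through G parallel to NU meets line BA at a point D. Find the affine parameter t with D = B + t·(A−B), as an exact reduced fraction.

Choose coordinates G = (0, 0), H = (1, 0), B = (0, 1).
1. N is the centroid of triangle BGH ⇒ N = (1/3, 1/3)
2. K lies on line GH with GK:KH = 1:2 ⇒ K = (1/3, 0)
3. U lies on line KG with KU:UG = 5:2 ⇒ U = (2/21, 0)
4. A lies on line GK with GA:AK = 1:2 ⇒ A = (1/9, 0)
through G parallel to NU: direction (-5/21, -1/3); meets BA at D = (5/52, 7/52)
D = B + t·(A−B) with t = 45/52

t = 45/52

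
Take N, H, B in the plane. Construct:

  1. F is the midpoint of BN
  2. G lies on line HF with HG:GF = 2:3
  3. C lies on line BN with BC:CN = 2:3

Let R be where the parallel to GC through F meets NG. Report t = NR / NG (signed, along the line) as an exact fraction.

Set N = (0, 0), H = (1, 0), B = (0, 1); any affine frame gives the same invariant.
1. F is the midpoint of BN ⇒ F = (0, 1/2)
2. G lies on line HF with HG:GF = 2:3 ⇒ G = (3/5, 1/5)
3. C lies on line BN with BC:CN = 2:3 ⇒ C = (0, 3/5)
through F parallel to GC: direction (-3/5, 2/5); meets NG at R = (1/2, 1/6)
R = N + t·(G−N) with t = 5/6

t = 5/6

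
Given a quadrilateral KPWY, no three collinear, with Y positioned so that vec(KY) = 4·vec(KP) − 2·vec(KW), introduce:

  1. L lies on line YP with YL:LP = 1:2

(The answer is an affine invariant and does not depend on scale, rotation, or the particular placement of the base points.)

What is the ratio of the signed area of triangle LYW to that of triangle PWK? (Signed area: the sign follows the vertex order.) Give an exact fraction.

[LYW]:[PWK] = 1/3

Choose coordinates K = (0, 0), P = (1, 0), W = (0, 1), Y = (4, -2).
1. L lies on line YP with YL:LP = 1:2 ⇒ L = (3, -4/3)
2·[LYW] = 1/3, 2·[PWK] = 1
[LYW]:[PWK] = 1/3:1 = 1/3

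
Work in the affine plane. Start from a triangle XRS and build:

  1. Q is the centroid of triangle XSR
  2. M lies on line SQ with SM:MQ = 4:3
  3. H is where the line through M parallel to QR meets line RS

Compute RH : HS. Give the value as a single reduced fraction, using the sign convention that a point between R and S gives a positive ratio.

RH:HS = 3/4

Assign X = (0, 0), R = (1, 0), S = (0, 1) — the answer is frame-independent, so this choice is without loss of generality.
1. Q is the centroid of triangle XSR ⇒ Q = (1/3, 1/3)
2. M lies on line SQ with SM:MQ = 4:3 ⇒ M = (4/21, 13/21)
3. H is where the line through M parallel to QR meets line RS ⇒ H = (4/7, 3/7)
H = R + t·(S−R) with t = 3/7, so RH:HS = t:(1−t) = 3/7:4/7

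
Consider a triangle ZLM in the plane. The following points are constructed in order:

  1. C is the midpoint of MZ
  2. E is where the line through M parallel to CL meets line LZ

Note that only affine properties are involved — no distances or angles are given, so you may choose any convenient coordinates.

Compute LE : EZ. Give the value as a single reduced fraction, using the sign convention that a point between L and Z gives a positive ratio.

Choose coordinates Z = (0, 0), L = (1, 0), M = (0, 1).
1. C is the midpoint of MZ ⇒ C = (0, 1/2)
2. E is where the line through M parallel to CL meets line LZ ⇒ E = (2, 0)
E = L + t·(Z−L) with t = -1, so LE:EZ = t:(1−t) = -1:2

LE:EZ = -1/2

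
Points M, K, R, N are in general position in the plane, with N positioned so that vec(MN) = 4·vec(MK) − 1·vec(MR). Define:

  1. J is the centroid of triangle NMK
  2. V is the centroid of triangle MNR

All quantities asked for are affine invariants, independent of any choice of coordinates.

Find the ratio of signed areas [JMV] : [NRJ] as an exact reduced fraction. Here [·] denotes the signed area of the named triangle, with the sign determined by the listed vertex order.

[JMV]:[NRJ] = -2/9

Assign M = (0, 0), K = (1, 0), R = (0, 1), N = (4, -1) — the answer is frame-independent, so this choice is without loss of generality.
1. J is the centroid of triangle NMK ⇒ J = (5/3, -1/3)
2. V is the centroid of triangle MNR ⇒ V = (4/3, 0)
2·[JMV] = -4/9, 2·[NRJ] = 2
[JMV]:[NRJ] = -4/9:2 = -2/9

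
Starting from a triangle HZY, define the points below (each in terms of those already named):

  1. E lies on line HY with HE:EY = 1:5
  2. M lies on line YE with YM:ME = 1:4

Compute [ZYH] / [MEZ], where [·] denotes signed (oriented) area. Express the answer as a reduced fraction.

[ZYH]:[MEZ] = 3/2

Work in coordinates with H = (0, 0), Z = (1, 0), Y = (0, 1).
1. E lies on line HY with HE:EY = 1:5 ⇒ E = (0, 1/6)
2. M lies on line YE with YM:ME = 1:4 ⇒ M = (0, 5/6)
2·[ZYH] = 1, 2·[MEZ] = 2/3
[ZYH]:[MEZ] = 1:2/3 = 3/2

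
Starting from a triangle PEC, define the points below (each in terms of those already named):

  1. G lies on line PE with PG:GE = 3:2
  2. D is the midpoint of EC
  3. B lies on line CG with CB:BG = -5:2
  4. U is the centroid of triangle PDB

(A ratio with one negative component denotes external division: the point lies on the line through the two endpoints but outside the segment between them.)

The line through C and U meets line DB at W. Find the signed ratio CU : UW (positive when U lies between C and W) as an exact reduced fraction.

CU:UW = 1/5

Assign P = (0, 0), E = (1, 0), C = (0, 1) — the answer is frame-independent, so this choice is without loss of generality.
1. G lies on line PE with PG:GE = 3:2 ⇒ G = (3/5, 0)
2. D is the midpoint of EC ⇒ D = (1/2, 1/2)
3. B lies on line CG with CB:BG = -5:2 ⇒ B = (1, -2/3)
4. U is the centroid of triangle PDB ⇒ U = (1/2, -1/18)
line CU meets DB at W = (3, -16/3)
U = C + t·(W−C) with t = 1/6, so CU:UW = 1/6:5/6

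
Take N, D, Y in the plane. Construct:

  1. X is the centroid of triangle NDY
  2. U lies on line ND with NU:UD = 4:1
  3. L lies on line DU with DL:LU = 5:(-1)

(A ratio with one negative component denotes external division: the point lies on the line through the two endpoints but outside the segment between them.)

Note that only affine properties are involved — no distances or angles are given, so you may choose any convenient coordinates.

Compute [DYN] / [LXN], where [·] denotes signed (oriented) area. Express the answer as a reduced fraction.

[DYN]:[LXN] = 4

Choose coordinates N = (0, 0), D = (1, 0), Y = (0, 1).
1. X is the centroid of triangle NDY ⇒ X = (1/3, 1/3)
2. U lies on line ND with NU:UD = 4:1 ⇒ U = (4/5, 0)
3. L lies on line DU with DL:LU = 5:(-1) ⇒ L = (3/4, 0)
2·[DYN] = 1, 2·[LXN] = 1/4
[DYN]:[LXN] = 1:1/4 = 4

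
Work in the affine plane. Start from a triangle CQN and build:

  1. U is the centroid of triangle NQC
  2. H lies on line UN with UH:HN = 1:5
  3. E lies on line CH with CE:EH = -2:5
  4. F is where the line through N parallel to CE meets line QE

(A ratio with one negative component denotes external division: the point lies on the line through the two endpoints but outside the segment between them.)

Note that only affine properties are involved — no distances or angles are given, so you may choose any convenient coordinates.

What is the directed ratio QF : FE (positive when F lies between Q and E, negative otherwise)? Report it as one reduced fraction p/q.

QF:FE = -13/5

Work in coordinates with C = (0, 0), Q = (1, 0), N = (0, 1).
1. U is the centroid of triangle NQC ⇒ U = (1/3, 1/3)
2. H lies on line UN with UH:HN = 1:5 ⇒ H = (5/18, 4/9)
3. E lies on line CH with CE:EH = -2:5 ⇒ E = (-5/27, -8/27)
4. F is where the line through N parallel to CE meets line QE ⇒ F = (-25/27, -13/27)
F = Q + t·(E−Q) with t = 13/8, so QF:FE = t:(1−t) = 13/8:-5/8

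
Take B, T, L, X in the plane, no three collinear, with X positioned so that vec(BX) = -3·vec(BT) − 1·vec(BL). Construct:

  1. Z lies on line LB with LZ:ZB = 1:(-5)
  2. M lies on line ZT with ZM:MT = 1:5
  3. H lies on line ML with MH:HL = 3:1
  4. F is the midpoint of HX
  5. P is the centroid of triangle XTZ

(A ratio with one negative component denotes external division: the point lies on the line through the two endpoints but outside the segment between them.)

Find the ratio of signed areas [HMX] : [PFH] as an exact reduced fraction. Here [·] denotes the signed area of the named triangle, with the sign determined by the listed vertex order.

Choose coordinates B = (0, 0), T = (1, 0), L = (0, 1), X = (-3, -1).
1. Z lies on line LB with LZ:ZB = 1:(-5) ⇒ Z = (0, 5/4)
2. M lies on line ZT with ZM:MT = 1:5 ⇒ M = (1/6, 25/24)
3. H lies on line ML with MH:HL = 3:1 ⇒ H = (1/24, 97/96)
4. F is the midpoint of HX ⇒ F = (-71/48, 1/192)
5. P is the centroid of triangle XTZ ⇒ P = (-2/3, 1/12)
2·[HMX] = -5/32, 2·[PFH] = -67/96
[HMX]:[PFH] = -5/32:-67/96 = 15/67

[HMX]:[PFH] = 15/67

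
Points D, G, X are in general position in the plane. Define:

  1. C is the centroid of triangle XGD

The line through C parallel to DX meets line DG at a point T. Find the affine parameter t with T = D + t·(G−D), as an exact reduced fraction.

t = 1/3

Work in coordinates with D = (0, 0), G = (1, 0), X = (0, 1).
1. C is the centroid of triangle XGD ⇒ C = (1/3, 1/3)
through C parallel to DX: direction (0, 1); meets DG at T = (1/3, 0)
T = D + t·(G−D) with t = 1/3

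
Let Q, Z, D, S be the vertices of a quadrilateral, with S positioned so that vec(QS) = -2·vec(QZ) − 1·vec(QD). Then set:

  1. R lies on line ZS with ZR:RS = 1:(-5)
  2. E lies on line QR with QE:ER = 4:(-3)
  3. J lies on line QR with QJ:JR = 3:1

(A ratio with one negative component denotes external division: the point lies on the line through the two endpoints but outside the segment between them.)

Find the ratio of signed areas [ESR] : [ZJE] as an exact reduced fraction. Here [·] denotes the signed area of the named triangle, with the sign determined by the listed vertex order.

[ESR]:[ZJE] = 60/13

Assign Q = (0, 0), Z = (1, 0), D = (0, 1), S = (-2, -1) — the answer is frame-independent, so this choice is without loss of generality.
1. R lies on line ZS with ZR:RS = 1:(-5) ⇒ R = (7/4, 1/4)
2. E lies on line QR with QE:ER = 4:(-3) ⇒ E = (7, 1)
3. J lies on line QR with QJ:JR = 3:1 ⇒ J = (21/16, 3/16)
2·[ESR] = -15/4, 2·[ZJE] = -13/16
[ESR]:[ZJE] = -15/4:-13/16 = 60/13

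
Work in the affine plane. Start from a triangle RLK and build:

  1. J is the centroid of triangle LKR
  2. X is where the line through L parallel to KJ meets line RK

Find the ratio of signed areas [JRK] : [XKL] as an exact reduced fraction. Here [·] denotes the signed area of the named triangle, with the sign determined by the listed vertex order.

[JRK]:[XKL] = -1/3

Set R = (0, 0), L = (1, 0), K = (0, 1); any affine frame gives the same invariant.
1. J is the centroid of triangle LKR ⇒ J = (1/3, 1/3)
2. X is where the line through L parallel to KJ meets line RK ⇒ X = (0, 2)
2·[JRK] = -1/3, 2·[XKL] = 1
[JRK]:[XKL] = -1/3:1 = -1/3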